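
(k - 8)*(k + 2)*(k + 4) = k^3 - 2*k^2 - 40*k - 64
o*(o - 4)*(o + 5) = o^3 + o^2 - 20*o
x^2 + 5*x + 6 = (x + 2)*(x + 3)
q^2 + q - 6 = (q - 2)*(q + 3)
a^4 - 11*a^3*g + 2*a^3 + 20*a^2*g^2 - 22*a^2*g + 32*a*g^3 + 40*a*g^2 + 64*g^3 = (a + 2)*(a - 8*g)*(a - 4*g)*(a + g)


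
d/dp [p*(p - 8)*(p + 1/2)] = 3*p^2 - 15*p - 4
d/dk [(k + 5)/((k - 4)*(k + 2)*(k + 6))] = (-2*k^3 - 19*k^2 - 40*k + 52)/(k^6 + 8*k^5 - 24*k^4 - 256*k^3 + 16*k^2 + 1920*k + 2304)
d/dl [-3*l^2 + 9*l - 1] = 9 - 6*l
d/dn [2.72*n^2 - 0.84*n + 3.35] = 5.44*n - 0.84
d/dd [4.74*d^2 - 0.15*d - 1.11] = 9.48*d - 0.15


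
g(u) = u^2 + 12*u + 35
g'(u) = 2*u + 12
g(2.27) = 67.39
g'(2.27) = 16.54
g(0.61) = 42.69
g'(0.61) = 13.22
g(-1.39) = 20.25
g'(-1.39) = 9.22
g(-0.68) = 27.30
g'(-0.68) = 10.64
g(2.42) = 69.90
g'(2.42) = 16.84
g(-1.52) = 19.07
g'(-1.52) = 8.96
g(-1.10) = 23.01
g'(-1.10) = 9.80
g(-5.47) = -0.72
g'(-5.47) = 1.06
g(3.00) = 80.00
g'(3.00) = 18.00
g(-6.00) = -1.00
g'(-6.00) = 0.00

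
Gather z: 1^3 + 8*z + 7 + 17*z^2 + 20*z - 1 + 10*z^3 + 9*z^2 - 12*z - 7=10*z^3 + 26*z^2 + 16*z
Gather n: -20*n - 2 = -20*n - 2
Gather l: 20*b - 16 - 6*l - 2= 20*b - 6*l - 18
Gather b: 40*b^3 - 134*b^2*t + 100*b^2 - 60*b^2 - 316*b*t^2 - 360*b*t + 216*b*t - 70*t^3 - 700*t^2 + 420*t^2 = 40*b^3 + b^2*(40 - 134*t) + b*(-316*t^2 - 144*t) - 70*t^3 - 280*t^2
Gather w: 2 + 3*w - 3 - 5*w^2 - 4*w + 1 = -5*w^2 - w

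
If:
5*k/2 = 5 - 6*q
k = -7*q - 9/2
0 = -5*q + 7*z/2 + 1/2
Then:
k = 124/23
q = -65/46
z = -348/161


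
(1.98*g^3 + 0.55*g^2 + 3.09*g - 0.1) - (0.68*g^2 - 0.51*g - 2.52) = 1.98*g^3 - 0.13*g^2 + 3.6*g + 2.42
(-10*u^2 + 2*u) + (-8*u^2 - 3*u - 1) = -18*u^2 - u - 1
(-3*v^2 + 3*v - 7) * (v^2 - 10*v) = -3*v^4 + 33*v^3 - 37*v^2 + 70*v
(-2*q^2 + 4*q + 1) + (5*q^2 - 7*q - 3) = 3*q^2 - 3*q - 2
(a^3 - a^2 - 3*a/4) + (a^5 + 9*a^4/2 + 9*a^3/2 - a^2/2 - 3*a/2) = a^5 + 9*a^4/2 + 11*a^3/2 - 3*a^2/2 - 9*a/4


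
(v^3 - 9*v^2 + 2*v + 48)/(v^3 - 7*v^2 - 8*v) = (v^2 - v - 6)/(v*(v + 1))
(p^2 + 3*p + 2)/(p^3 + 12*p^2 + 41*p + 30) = (p + 2)/(p^2 + 11*p + 30)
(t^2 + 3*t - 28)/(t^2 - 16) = (t + 7)/(t + 4)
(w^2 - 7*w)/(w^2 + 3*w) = (w - 7)/(w + 3)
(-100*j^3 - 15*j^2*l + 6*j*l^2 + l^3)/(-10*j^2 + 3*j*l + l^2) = (20*j^2 - j*l - l^2)/(2*j - l)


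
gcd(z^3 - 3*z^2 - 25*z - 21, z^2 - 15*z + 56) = z - 7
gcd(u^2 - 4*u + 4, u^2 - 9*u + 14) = u - 2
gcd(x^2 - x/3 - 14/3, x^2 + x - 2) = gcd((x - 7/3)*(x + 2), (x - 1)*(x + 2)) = x + 2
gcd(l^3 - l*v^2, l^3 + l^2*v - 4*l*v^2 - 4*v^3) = l + v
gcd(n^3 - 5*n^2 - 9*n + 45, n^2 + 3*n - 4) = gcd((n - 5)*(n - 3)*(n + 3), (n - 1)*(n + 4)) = 1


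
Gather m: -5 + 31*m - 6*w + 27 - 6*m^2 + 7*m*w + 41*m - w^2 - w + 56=-6*m^2 + m*(7*w + 72) - w^2 - 7*w + 78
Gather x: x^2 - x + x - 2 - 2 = x^2 - 4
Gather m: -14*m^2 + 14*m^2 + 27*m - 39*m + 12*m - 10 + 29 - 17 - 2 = 0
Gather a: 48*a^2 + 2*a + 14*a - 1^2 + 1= 48*a^2 + 16*a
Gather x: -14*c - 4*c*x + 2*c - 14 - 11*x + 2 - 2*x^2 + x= -12*c - 2*x^2 + x*(-4*c - 10) - 12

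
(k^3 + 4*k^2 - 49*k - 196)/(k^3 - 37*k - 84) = (k + 7)/(k + 3)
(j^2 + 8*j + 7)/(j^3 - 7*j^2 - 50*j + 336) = (j + 1)/(j^2 - 14*j + 48)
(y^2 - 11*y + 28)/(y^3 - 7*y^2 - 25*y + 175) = (y - 4)/(y^2 - 25)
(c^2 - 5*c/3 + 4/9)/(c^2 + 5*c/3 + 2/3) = (9*c^2 - 15*c + 4)/(3*(3*c^2 + 5*c + 2))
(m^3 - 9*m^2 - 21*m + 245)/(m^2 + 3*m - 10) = (m^2 - 14*m + 49)/(m - 2)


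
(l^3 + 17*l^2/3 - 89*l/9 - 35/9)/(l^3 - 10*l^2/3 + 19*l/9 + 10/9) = (l + 7)/(l - 2)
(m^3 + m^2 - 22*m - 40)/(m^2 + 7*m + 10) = (m^2 - m - 20)/(m + 5)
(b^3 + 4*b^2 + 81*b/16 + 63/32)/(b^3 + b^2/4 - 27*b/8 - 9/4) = (b + 7/4)/(b - 2)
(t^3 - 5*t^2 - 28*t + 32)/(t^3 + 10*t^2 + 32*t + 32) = (t^2 - 9*t + 8)/(t^2 + 6*t + 8)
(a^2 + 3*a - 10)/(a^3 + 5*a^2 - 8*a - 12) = (a + 5)/(a^2 + 7*a + 6)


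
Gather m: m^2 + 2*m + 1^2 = m^2 + 2*m + 1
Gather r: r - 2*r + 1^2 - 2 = -r - 1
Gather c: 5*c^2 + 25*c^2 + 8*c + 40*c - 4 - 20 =30*c^2 + 48*c - 24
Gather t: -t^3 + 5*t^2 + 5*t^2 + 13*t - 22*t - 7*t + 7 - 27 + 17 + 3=-t^3 + 10*t^2 - 16*t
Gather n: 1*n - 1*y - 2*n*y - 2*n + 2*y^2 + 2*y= n*(-2*y - 1) + 2*y^2 + y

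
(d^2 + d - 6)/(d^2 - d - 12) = (d - 2)/(d - 4)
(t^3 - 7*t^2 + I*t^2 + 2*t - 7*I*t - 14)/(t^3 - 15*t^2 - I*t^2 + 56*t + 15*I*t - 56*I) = (t + 2*I)/(t - 8)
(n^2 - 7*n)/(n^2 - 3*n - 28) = n/(n + 4)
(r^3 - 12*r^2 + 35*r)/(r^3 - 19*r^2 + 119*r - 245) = r/(r - 7)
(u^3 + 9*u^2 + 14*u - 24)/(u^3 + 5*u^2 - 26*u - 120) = (u - 1)/(u - 5)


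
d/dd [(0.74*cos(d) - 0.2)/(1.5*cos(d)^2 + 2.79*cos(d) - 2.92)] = (1.11*cos(d)^2 - 0.6*cos(d) + 1.6028)*sin(d)/(2.25*cos(d)^4 + 8.37*cos(d)^3 - 0.975899999999999*cos(d)^2 - 16.2936*cos(d) + 8.5264)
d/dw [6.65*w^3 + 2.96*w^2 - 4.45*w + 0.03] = 19.95*w^2 + 5.92*w - 4.45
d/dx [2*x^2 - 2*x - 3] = 4*x - 2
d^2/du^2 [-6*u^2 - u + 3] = -12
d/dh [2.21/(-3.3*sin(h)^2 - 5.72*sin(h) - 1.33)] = (14.586*sin(h) + 12.6412)*cos(h)/(3.3*sin(h)^2 + 5.72*sin(h) + 1.33)^2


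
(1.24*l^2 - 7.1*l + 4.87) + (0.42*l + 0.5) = 1.24*l^2 - 6.68*l + 5.37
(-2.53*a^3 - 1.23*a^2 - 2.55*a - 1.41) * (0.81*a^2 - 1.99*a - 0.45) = -2.0493*a^5 + 4.0384*a^4 + 1.5207*a^3 + 4.4859*a^2 + 3.9534*a + 0.6345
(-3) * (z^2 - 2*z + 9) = -3*z^2 + 6*z - 27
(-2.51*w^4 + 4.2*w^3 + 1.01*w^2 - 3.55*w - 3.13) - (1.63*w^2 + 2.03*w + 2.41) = -2.51*w^4 + 4.2*w^3 - 0.62*w^2 - 5.58*w - 5.54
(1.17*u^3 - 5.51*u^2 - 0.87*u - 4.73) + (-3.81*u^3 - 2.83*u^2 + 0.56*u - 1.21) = -2.64*u^3 - 8.34*u^2 - 0.31*u - 5.94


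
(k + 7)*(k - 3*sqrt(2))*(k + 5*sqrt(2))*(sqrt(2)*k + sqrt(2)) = sqrt(2)*k^4 + 4*k^3 + 8*sqrt(2)*k^3 - 23*sqrt(2)*k^2 + 32*k^2 - 240*sqrt(2)*k + 28*k - 210*sqrt(2)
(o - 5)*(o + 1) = o^2 - 4*o - 5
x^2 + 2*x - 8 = (x - 2)*(x + 4)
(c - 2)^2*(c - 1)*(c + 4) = c^4 - c^3 - 12*c^2 + 28*c - 16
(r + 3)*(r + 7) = r^2 + 10*r + 21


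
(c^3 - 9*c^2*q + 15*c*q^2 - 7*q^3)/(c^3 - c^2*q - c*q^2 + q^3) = (c - 7*q)/(c + q)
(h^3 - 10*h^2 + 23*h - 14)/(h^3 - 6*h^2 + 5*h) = (h^2 - 9*h + 14)/(h*(h - 5))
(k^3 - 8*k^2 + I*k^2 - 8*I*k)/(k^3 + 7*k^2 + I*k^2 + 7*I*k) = (k - 8)/(k + 7)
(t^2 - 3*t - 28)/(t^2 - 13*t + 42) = (t + 4)/(t - 6)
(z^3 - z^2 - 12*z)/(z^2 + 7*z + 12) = z*(z - 4)/(z + 4)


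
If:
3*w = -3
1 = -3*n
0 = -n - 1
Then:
No Solution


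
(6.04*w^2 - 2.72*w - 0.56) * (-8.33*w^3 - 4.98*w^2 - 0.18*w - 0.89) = -50.3132*w^5 - 7.4216*w^4 + 17.1232*w^3 - 2.0972*w^2 + 2.5216*w + 0.4984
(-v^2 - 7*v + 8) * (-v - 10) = v^3 + 17*v^2 + 62*v - 80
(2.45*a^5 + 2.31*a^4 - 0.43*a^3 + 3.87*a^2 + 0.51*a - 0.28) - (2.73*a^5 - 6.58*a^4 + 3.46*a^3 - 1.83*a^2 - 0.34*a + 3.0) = -0.28*a^5 + 8.89*a^4 - 3.89*a^3 + 5.7*a^2 + 0.85*a - 3.28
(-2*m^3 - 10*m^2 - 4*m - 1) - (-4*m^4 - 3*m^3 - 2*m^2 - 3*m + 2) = 4*m^4 + m^3 - 8*m^2 - m - 3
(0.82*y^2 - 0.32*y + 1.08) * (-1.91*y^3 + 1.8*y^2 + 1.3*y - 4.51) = -1.5662*y^5 + 2.0872*y^4 - 1.5728*y^3 - 2.1702*y^2 + 2.8472*y - 4.8708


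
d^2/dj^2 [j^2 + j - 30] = 2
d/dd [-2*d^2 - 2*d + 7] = -4*d - 2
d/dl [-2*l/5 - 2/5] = -2/5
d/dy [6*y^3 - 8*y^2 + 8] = 2*y*(9*y - 8)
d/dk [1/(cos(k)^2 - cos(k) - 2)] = (2*cos(k) - 1)*sin(k)/(sin(k)^2 + cos(k) + 1)^2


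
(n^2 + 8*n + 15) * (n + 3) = n^3 + 11*n^2 + 39*n + 45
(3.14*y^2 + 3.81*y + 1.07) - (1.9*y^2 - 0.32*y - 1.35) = 1.24*y^2 + 4.13*y + 2.42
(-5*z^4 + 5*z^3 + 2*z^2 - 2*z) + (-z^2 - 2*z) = -5*z^4 + 5*z^3 + z^2 - 4*z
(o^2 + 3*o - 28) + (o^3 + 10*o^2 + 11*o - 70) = o^3 + 11*o^2 + 14*o - 98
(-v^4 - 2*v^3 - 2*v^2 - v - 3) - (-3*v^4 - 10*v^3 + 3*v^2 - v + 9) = 2*v^4 + 8*v^3 - 5*v^2 - 12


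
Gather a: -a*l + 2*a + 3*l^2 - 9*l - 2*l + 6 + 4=a*(2 - l) + 3*l^2 - 11*l + 10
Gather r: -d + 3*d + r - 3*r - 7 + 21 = 2*d - 2*r + 14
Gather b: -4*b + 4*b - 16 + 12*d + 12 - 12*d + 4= 0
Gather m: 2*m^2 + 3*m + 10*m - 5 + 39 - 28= 2*m^2 + 13*m + 6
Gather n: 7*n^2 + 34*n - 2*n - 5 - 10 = 7*n^2 + 32*n - 15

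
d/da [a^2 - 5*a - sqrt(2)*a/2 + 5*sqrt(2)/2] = 2*a - 5 - sqrt(2)/2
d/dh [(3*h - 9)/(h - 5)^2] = 3*(1 - h)/(h - 5)^3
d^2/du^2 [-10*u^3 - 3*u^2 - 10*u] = -60*u - 6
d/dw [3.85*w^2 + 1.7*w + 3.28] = 7.7*w + 1.7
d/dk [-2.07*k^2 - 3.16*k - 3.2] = -4.14*k - 3.16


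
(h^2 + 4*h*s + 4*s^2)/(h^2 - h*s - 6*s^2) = (-h - 2*s)/(-h + 3*s)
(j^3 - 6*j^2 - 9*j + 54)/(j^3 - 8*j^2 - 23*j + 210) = (j^2 - 9)/(j^2 - 2*j - 35)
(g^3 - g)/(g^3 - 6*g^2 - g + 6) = g/(g - 6)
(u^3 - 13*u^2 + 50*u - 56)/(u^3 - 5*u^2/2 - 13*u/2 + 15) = 2*(u^2 - 11*u + 28)/(2*u^2 - u - 15)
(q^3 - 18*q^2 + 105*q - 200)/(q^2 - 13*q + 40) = q - 5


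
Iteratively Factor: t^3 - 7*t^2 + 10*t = (t - 2)*(t^2 - 5*t) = t*(t - 2)*(t - 5)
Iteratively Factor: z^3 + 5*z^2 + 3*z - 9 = (z - 1)*(z^2 + 6*z + 9) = (z - 1)*(z + 3)*(z + 3)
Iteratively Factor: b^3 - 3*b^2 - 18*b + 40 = (b + 4)*(b^2 - 7*b + 10) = (b - 5)*(b + 4)*(b - 2)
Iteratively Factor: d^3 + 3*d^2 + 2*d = (d)*(d^2 + 3*d + 2) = d*(d + 2)*(d + 1)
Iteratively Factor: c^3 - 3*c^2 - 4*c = (c - 4)*(c^2 + c) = (c - 4)*(c + 1)*(c)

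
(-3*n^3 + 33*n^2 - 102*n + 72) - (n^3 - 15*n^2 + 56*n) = -4*n^3 + 48*n^2 - 158*n + 72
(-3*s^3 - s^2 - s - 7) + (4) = -3*s^3 - s^2 - s - 3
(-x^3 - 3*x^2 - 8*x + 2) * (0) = 0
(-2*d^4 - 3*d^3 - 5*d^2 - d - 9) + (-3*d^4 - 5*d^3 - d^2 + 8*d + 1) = -5*d^4 - 8*d^3 - 6*d^2 + 7*d - 8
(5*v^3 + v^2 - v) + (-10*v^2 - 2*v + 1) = 5*v^3 - 9*v^2 - 3*v + 1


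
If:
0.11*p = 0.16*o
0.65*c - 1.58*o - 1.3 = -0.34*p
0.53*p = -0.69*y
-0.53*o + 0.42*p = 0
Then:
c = 2.00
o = 0.00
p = 0.00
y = 0.00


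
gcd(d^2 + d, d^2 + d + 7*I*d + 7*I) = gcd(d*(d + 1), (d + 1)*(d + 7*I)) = d + 1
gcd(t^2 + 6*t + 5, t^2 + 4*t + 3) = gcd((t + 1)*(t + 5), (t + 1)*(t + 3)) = t + 1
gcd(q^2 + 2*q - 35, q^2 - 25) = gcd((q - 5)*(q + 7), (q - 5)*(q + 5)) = q - 5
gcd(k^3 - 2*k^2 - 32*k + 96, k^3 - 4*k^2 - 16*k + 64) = k^2 - 8*k + 16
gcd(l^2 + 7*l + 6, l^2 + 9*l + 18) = l + 6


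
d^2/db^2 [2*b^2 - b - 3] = 4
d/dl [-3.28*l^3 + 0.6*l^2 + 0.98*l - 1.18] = -9.84*l^2 + 1.2*l + 0.98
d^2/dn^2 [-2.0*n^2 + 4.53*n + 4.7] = -4.00000000000000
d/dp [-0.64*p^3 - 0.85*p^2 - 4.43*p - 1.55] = -1.92*p^2 - 1.7*p - 4.43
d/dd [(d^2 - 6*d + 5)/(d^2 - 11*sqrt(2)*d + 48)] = (2*(d - 3)*(d^2 - 11*sqrt(2)*d + 48) - (2*d - 11*sqrt(2))*(d^2 - 6*d + 5))/(d^2 - 11*sqrt(2)*d + 48)^2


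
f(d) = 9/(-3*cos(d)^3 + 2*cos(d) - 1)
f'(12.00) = 17.13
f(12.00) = -8.07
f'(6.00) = 5.26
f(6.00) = -5.19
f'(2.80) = -128.44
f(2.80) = -24.00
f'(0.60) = -19.56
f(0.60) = -8.69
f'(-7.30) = 25.39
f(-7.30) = -23.40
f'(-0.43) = 9.90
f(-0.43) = -6.27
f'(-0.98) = 36.21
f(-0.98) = -22.25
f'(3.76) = 20.46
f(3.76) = -8.94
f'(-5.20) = 1.41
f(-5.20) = -24.23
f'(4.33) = -2.47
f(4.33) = -5.66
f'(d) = 9*(-9*sin(d)*cos(d)^2 + 2*sin(d))/(-3*cos(d)^3 + 2*cos(d) - 1)^2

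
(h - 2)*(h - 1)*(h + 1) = h^3 - 2*h^2 - h + 2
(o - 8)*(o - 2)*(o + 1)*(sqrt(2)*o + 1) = sqrt(2)*o^4 - 9*sqrt(2)*o^3 + o^3 - 9*o^2 + 6*sqrt(2)*o^2 + 6*o + 16*sqrt(2)*o + 16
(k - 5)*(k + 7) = k^2 + 2*k - 35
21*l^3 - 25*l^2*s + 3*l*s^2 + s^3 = (-3*l + s)*(-l + s)*(7*l + s)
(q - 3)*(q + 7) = q^2 + 4*q - 21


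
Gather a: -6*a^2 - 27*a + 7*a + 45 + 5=-6*a^2 - 20*a + 50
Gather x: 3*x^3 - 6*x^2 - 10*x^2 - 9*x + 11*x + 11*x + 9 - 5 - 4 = 3*x^3 - 16*x^2 + 13*x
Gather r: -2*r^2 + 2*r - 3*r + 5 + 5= -2*r^2 - r + 10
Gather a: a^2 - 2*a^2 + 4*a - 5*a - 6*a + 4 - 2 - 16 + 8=-a^2 - 7*a - 6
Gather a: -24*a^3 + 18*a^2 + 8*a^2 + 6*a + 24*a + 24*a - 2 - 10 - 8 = -24*a^3 + 26*a^2 + 54*a - 20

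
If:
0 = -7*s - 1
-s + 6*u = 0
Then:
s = -1/7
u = -1/42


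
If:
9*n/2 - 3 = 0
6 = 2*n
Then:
No Solution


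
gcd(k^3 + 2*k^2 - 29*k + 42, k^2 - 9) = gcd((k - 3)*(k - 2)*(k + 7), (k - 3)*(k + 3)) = k - 3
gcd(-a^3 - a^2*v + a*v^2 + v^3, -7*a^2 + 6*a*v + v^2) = -a + v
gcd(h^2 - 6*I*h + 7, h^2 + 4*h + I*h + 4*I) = h + I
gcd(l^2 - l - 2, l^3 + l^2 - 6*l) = l - 2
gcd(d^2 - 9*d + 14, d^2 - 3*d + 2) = d - 2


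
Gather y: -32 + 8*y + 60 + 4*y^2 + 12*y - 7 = 4*y^2 + 20*y + 21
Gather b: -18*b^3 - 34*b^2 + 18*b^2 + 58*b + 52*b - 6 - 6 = -18*b^3 - 16*b^2 + 110*b - 12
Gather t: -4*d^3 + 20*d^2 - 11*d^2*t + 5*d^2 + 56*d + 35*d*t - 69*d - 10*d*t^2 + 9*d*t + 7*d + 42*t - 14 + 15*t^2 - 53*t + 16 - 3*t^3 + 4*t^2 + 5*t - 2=-4*d^3 + 25*d^2 - 6*d - 3*t^3 + t^2*(19 - 10*d) + t*(-11*d^2 + 44*d - 6)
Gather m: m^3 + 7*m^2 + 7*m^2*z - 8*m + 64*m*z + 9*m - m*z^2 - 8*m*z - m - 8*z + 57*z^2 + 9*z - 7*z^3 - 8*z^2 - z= m^3 + m^2*(7*z + 7) + m*(-z^2 + 56*z) - 7*z^3 + 49*z^2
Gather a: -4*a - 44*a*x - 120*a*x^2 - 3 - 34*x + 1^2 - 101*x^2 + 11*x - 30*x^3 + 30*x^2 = a*(-120*x^2 - 44*x - 4) - 30*x^3 - 71*x^2 - 23*x - 2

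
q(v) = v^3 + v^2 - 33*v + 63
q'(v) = 3*v^2 + 2*v - 33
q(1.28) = 24.50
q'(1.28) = -25.52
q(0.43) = 49.07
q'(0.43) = -31.59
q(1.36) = 22.49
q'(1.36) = -24.73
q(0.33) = 52.25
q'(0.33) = -32.01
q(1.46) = 20.06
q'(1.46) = -23.69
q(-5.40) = 112.90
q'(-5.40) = 43.68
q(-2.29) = 131.81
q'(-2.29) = -21.85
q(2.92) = 0.06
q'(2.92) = -1.58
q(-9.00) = -288.00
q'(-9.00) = 192.00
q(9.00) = 576.00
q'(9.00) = 228.00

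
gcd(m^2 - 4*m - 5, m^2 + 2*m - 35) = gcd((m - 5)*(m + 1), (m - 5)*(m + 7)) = m - 5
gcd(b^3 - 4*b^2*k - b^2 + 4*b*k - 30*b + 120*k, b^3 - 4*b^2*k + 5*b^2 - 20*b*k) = b^2 - 4*b*k + 5*b - 20*k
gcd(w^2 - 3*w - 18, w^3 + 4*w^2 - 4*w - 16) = 1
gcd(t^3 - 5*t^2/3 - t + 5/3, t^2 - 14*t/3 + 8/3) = 1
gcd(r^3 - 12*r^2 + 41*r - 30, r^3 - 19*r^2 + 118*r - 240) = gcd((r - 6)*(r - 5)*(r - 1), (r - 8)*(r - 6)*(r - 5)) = r^2 - 11*r + 30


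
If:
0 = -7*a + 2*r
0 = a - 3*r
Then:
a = 0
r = 0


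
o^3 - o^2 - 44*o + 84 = (o - 6)*(o - 2)*(o + 7)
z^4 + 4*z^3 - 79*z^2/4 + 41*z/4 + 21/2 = (z - 2)*(z - 3/2)*(z + 1/2)*(z + 7)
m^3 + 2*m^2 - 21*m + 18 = (m - 3)*(m - 1)*(m + 6)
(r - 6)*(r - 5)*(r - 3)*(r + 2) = r^4 - 12*r^3 + 35*r^2 + 36*r - 180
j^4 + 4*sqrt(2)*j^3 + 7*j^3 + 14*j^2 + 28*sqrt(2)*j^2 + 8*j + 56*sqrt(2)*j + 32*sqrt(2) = (j + 1)*(j + 2)*(j + 4)*(j + 4*sqrt(2))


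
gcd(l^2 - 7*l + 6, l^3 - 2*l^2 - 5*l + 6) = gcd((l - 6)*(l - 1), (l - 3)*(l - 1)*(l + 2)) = l - 1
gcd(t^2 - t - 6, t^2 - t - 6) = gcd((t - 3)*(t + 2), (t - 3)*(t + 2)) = t^2 - t - 6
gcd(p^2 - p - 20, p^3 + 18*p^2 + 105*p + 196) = p + 4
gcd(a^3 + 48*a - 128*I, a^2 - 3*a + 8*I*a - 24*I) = a + 8*I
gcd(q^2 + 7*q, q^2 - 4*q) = q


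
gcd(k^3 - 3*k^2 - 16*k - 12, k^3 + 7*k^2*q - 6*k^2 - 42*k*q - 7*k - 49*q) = k + 1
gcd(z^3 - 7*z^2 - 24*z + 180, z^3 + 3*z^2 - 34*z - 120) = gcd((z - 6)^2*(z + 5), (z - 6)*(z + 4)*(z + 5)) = z^2 - z - 30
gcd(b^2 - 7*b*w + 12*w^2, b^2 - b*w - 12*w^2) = -b + 4*w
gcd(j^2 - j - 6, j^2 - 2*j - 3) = j - 3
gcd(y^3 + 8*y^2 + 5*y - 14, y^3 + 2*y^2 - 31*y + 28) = y^2 + 6*y - 7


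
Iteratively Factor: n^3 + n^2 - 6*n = (n + 3)*(n^2 - 2*n) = (n - 2)*(n + 3)*(n)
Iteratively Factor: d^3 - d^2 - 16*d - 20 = (d - 5)*(d^2 + 4*d + 4) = (d - 5)*(d + 2)*(d + 2)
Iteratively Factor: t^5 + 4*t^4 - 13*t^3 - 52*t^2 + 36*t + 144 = (t + 3)*(t^4 + t^3 - 16*t^2 - 4*t + 48) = (t - 2)*(t + 3)*(t^3 + 3*t^2 - 10*t - 24) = (t - 2)*(t + 2)*(t + 3)*(t^2 + t - 12) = (t - 2)*(t + 2)*(t + 3)*(t + 4)*(t - 3)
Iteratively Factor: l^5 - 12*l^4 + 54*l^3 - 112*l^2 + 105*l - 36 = (l - 4)*(l^4 - 8*l^3 + 22*l^2 - 24*l + 9) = (l - 4)*(l - 3)*(l^3 - 5*l^2 + 7*l - 3) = (l - 4)*(l - 3)*(l - 1)*(l^2 - 4*l + 3) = (l - 4)*(l - 3)^2*(l - 1)*(l - 1)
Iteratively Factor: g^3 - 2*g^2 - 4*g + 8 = (g - 2)*(g^2 - 4) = (g - 2)*(g + 2)*(g - 2)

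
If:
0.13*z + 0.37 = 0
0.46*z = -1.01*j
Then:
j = 1.30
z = -2.85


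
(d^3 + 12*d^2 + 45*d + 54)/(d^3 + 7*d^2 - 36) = (d + 3)/(d - 2)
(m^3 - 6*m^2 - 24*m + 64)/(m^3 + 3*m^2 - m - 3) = (m^3 - 6*m^2 - 24*m + 64)/(m^3 + 3*m^2 - m - 3)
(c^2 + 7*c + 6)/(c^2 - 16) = (c^2 + 7*c + 6)/(c^2 - 16)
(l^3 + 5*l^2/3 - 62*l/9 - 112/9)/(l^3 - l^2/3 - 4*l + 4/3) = (9*l^2 - 3*l - 56)/(3*(3*l^2 - 7*l + 2))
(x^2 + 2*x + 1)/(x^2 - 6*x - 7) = (x + 1)/(x - 7)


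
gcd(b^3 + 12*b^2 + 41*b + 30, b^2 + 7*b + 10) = b + 5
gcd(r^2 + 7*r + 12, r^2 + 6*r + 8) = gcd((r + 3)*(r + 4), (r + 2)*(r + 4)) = r + 4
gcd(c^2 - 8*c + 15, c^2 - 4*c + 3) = c - 3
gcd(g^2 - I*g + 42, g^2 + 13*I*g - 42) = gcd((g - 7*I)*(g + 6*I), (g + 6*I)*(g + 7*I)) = g + 6*I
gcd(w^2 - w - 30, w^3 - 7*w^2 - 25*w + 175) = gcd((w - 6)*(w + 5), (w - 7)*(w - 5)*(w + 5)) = w + 5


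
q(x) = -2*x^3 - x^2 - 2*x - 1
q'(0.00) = -2.00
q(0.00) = -1.00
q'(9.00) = -506.00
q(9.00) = -1558.00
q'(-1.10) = -7.06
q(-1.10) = 2.65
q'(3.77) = -94.82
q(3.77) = -129.92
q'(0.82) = -7.67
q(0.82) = -4.42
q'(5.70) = -208.34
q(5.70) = -415.28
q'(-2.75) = -41.88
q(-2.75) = 38.53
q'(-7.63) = -336.04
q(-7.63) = 844.43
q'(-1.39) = -10.81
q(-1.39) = 5.22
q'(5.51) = -195.18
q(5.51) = -376.95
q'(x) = -6*x^2 - 2*x - 2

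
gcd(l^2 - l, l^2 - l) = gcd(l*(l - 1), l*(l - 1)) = l^2 - l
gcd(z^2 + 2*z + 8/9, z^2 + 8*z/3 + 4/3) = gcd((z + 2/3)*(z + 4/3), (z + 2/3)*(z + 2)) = z + 2/3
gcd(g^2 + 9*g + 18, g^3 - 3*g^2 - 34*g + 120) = g + 6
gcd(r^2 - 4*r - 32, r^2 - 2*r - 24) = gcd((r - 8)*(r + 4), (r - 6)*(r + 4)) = r + 4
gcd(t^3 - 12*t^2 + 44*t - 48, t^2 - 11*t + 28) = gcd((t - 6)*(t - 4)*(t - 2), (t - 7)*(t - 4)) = t - 4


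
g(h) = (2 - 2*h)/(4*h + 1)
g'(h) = -4*(2 - 2*h)/(4*h + 1)^2 - 2/(4*h + 1) = -10/(4*h + 1)^2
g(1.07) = -0.03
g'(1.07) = -0.36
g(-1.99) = -0.86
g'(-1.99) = -0.21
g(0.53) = 0.30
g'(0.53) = -1.03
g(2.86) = -0.30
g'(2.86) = -0.06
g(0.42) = 0.43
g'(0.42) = -1.39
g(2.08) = -0.23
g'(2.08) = -0.12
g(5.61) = -0.39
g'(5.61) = -0.02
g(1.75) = -0.19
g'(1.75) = -0.16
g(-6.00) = -0.61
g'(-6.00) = -0.02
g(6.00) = -0.40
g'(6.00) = -0.02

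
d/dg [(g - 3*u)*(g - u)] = 2*g - 4*u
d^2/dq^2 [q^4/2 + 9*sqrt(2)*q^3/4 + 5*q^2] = 6*q^2 + 27*sqrt(2)*q/2 + 10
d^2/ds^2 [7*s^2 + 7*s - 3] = 14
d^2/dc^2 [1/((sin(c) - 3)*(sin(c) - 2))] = (-4*sin(c)^4 + 15*sin(c)^3 + 5*sin(c)^2 - 60*sin(c) + 38)/((sin(c) - 3)^3*(sin(c) - 2)^3)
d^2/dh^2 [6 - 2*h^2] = -4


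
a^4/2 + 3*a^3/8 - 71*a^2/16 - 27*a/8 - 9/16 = (a/2 + 1/4)*(a - 3)*(a + 1/4)*(a + 3)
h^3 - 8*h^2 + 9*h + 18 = (h - 6)*(h - 3)*(h + 1)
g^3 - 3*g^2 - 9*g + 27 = (g - 3)^2*(g + 3)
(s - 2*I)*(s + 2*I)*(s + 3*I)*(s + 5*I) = s^4 + 8*I*s^3 - 11*s^2 + 32*I*s - 60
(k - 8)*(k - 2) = k^2 - 10*k + 16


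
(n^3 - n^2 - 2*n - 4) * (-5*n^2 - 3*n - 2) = -5*n^5 + 2*n^4 + 11*n^3 + 28*n^2 + 16*n + 8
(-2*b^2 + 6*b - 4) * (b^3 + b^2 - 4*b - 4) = -2*b^5 + 4*b^4 + 10*b^3 - 20*b^2 - 8*b + 16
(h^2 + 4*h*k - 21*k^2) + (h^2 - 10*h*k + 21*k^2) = 2*h^2 - 6*h*k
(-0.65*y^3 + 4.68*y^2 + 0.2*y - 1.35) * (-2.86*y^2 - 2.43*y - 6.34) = 1.859*y^5 - 11.8053*y^4 - 7.8234*y^3 - 26.2962*y^2 + 2.0125*y + 8.559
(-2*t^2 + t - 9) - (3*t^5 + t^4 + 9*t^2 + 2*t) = -3*t^5 - t^4 - 11*t^2 - t - 9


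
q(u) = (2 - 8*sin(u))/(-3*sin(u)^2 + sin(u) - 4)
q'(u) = (2 - 8*sin(u))*(6*sin(u)*cos(u) - cos(u))/(-3*sin(u)^2 + sin(u) - 4)^2 - 8*cos(u)/(-3*sin(u)^2 + sin(u) - 4)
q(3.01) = -0.24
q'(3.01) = -2.01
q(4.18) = -1.25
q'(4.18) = -0.02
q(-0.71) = -1.22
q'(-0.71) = 0.26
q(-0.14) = -0.74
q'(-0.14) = 1.57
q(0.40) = 0.27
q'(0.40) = 1.73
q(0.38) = 0.24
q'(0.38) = 1.77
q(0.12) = -0.27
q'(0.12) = 2.01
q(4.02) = -1.25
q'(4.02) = -0.10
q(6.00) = -0.94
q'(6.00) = 1.17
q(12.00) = -1.17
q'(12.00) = 0.48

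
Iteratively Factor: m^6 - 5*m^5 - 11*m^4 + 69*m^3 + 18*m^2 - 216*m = (m + 2)*(m^5 - 7*m^4 + 3*m^3 + 63*m^2 - 108*m) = m*(m + 2)*(m^4 - 7*m^3 + 3*m^2 + 63*m - 108) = m*(m + 2)*(m + 3)*(m^3 - 10*m^2 + 33*m - 36) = m*(m - 4)*(m + 2)*(m + 3)*(m^2 - 6*m + 9) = m*(m - 4)*(m - 3)*(m + 2)*(m + 3)*(m - 3)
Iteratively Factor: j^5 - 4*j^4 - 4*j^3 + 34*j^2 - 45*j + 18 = (j - 2)*(j^4 - 2*j^3 - 8*j^2 + 18*j - 9) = (j - 2)*(j - 1)*(j^3 - j^2 - 9*j + 9) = (j - 2)*(j - 1)^2*(j^2 - 9) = (j - 2)*(j - 1)^2*(j + 3)*(j - 3)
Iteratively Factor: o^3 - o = (o + 1)*(o^2 - o) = o*(o + 1)*(o - 1)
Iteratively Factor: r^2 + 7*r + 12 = (r + 3)*(r + 4)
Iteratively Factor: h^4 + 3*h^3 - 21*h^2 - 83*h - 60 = (h - 5)*(h^3 + 8*h^2 + 19*h + 12) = (h - 5)*(h + 1)*(h^2 + 7*h + 12) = (h - 5)*(h + 1)*(h + 4)*(h + 3)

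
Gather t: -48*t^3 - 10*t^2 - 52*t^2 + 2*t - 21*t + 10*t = -48*t^3 - 62*t^2 - 9*t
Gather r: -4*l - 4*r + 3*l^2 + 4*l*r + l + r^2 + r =3*l^2 - 3*l + r^2 + r*(4*l - 3)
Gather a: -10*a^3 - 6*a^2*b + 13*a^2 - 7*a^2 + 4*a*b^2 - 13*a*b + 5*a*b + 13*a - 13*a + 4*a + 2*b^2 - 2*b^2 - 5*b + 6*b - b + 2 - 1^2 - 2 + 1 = -10*a^3 + a^2*(6 - 6*b) + a*(4*b^2 - 8*b + 4)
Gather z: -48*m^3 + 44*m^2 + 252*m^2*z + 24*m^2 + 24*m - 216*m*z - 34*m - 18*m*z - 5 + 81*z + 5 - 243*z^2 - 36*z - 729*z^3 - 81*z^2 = -48*m^3 + 68*m^2 - 10*m - 729*z^3 - 324*z^2 + z*(252*m^2 - 234*m + 45)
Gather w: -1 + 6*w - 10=6*w - 11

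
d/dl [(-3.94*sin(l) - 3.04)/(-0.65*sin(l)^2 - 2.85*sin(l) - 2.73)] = (-2.561*sin(l)^2 - 3.952*sin(l) + 2.0922)*cos(l)/(0.4225*sin(l)^4 + 3.705*sin(l)^3 + 11.6715*sin(l)^2 + 15.561*sin(l) + 7.4529)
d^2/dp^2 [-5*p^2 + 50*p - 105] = -10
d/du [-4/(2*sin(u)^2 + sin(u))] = 4*(4/tan(u) + cos(u)/sin(u)^2)/(2*sin(u) + 1)^2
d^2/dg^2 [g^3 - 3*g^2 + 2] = 6*g - 6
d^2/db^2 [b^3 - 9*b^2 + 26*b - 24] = 6*b - 18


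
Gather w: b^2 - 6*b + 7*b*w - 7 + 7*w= b^2 - 6*b + w*(7*b + 7) - 7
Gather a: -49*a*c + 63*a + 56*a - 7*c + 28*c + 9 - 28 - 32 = a*(119 - 49*c) + 21*c - 51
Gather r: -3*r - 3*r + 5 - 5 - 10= -6*r - 10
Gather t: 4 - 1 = 3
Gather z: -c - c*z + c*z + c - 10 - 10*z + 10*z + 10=0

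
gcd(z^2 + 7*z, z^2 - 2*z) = z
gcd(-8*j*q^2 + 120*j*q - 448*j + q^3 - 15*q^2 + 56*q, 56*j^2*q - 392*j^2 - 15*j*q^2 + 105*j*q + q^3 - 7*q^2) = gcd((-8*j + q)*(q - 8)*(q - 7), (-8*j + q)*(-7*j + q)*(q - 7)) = -8*j*q + 56*j + q^2 - 7*q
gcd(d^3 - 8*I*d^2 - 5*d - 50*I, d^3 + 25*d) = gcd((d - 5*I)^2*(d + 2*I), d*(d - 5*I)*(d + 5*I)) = d - 5*I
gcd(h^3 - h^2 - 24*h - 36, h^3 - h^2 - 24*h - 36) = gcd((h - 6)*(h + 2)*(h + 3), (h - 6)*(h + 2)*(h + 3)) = h^3 - h^2 - 24*h - 36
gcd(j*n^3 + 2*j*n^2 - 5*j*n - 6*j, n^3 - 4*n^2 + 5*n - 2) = n - 2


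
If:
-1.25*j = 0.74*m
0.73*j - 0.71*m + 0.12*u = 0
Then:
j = -0.0621979407438537*u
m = 0.105064089094348*u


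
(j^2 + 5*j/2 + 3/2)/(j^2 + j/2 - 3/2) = (j + 1)/(j - 1)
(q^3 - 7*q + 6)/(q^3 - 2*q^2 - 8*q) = (-q^3 + 7*q - 6)/(q*(-q^2 + 2*q + 8))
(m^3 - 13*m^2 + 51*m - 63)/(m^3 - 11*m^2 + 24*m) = (m^2 - 10*m + 21)/(m*(m - 8))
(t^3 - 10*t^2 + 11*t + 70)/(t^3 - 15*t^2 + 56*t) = (t^2 - 3*t - 10)/(t*(t - 8))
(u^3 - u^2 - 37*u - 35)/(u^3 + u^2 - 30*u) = (u^3 - u^2 - 37*u - 35)/(u*(u^2 + u - 30))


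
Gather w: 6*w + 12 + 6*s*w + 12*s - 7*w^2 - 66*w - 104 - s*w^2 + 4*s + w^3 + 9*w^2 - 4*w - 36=16*s + w^3 + w^2*(2 - s) + w*(6*s - 64) - 128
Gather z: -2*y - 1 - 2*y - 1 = -4*y - 2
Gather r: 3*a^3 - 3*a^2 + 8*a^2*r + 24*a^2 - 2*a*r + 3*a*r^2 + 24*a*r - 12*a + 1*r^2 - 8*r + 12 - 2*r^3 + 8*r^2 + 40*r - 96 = 3*a^3 + 21*a^2 - 12*a - 2*r^3 + r^2*(3*a + 9) + r*(8*a^2 + 22*a + 32) - 84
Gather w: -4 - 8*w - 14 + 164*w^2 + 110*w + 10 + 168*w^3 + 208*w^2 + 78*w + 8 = 168*w^3 + 372*w^2 + 180*w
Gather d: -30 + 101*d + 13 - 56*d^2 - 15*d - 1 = -56*d^2 + 86*d - 18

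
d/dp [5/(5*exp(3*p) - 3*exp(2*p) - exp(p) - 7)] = (-75*exp(2*p) + 30*exp(p) + 5)*exp(p)/(-5*exp(3*p) + 3*exp(2*p) + exp(p) + 7)^2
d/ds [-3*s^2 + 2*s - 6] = 2 - 6*s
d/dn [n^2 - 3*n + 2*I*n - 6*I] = 2*n - 3 + 2*I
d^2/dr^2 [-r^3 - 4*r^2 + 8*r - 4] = -6*r - 8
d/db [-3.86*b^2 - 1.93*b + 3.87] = -7.72*b - 1.93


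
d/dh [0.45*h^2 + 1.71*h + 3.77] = 0.9*h + 1.71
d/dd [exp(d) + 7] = exp(d)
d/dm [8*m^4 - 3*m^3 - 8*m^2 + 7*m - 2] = 32*m^3 - 9*m^2 - 16*m + 7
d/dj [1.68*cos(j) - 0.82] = -1.68*sin(j)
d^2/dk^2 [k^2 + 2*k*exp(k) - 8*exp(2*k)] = 2*k*exp(k) - 32*exp(2*k) + 4*exp(k) + 2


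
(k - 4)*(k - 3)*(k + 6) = k^3 - k^2 - 30*k + 72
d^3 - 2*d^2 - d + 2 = (d - 2)*(d - 1)*(d + 1)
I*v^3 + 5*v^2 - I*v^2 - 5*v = v*(v - 5*I)*(I*v - I)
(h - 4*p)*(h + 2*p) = h^2 - 2*h*p - 8*p^2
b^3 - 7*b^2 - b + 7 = (b - 7)*(b - 1)*(b + 1)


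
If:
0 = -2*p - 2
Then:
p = -1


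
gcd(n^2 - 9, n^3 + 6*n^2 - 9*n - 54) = n^2 - 9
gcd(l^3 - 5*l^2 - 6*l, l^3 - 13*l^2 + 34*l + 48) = l^2 - 5*l - 6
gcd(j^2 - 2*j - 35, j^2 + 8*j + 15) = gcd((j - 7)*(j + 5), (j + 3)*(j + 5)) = j + 5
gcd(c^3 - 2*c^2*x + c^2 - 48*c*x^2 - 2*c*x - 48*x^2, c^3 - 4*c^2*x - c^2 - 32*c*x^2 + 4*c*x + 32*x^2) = -c + 8*x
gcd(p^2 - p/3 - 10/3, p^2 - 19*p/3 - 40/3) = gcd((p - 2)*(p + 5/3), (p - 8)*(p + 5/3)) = p + 5/3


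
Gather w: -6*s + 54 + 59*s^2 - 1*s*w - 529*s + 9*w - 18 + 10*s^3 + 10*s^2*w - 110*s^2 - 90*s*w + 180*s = 10*s^3 - 51*s^2 - 355*s + w*(10*s^2 - 91*s + 9) + 36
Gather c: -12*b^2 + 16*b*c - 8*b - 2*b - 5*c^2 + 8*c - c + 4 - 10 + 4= -12*b^2 - 10*b - 5*c^2 + c*(16*b + 7) - 2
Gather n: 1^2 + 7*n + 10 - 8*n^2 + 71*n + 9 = -8*n^2 + 78*n + 20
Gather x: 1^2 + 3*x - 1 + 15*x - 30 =18*x - 30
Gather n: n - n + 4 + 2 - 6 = 0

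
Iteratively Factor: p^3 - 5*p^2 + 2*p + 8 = (p - 2)*(p^2 - 3*p - 4) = (p - 2)*(p + 1)*(p - 4)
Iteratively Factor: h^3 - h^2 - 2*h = (h - 2)*(h^2 + h) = (h - 2)*(h + 1)*(h)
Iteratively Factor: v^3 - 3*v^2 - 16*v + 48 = (v + 4)*(v^2 - 7*v + 12) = (v - 3)*(v + 4)*(v - 4)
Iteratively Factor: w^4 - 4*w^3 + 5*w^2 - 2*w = (w - 2)*(w^3 - 2*w^2 + w) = (w - 2)*(w - 1)*(w^2 - w) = (w - 2)*(w - 1)^2*(w)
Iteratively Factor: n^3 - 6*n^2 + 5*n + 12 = (n - 4)*(n^2 - 2*n - 3) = (n - 4)*(n - 3)*(n + 1)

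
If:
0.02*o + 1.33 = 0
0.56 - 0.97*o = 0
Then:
No Solution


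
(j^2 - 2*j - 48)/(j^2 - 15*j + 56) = (j + 6)/(j - 7)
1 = 1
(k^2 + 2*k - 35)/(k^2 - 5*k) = (k + 7)/k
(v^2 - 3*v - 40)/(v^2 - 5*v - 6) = (-v^2 + 3*v + 40)/(-v^2 + 5*v + 6)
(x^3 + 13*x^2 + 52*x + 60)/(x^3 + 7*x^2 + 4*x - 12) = (x + 5)/(x - 1)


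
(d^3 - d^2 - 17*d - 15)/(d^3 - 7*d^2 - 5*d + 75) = (d + 1)/(d - 5)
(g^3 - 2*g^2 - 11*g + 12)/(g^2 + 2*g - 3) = g - 4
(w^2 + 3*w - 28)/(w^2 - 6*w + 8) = (w + 7)/(w - 2)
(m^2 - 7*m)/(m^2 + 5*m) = (m - 7)/(m + 5)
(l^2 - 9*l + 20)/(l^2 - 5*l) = (l - 4)/l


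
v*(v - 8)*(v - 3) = v^3 - 11*v^2 + 24*v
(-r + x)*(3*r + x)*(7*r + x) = -21*r^3 + 11*r^2*x + 9*r*x^2 + x^3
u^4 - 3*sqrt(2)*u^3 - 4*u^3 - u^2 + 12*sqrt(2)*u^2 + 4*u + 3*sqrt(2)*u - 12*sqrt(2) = (u - 4)*(u - 1)*(u + 1)*(u - 3*sqrt(2))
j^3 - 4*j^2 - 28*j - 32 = (j - 8)*(j + 2)^2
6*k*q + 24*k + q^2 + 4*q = (6*k + q)*(q + 4)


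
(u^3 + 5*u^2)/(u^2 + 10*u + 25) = u^2/(u + 5)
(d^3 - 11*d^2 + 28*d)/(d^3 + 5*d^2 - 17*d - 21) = d*(d^2 - 11*d + 28)/(d^3 + 5*d^2 - 17*d - 21)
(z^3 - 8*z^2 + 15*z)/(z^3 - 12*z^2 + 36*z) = (z^2 - 8*z + 15)/(z^2 - 12*z + 36)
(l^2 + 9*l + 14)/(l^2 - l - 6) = (l + 7)/(l - 3)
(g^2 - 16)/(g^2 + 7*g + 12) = (g - 4)/(g + 3)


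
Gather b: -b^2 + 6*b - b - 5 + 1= -b^2 + 5*b - 4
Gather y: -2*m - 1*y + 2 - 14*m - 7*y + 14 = -16*m - 8*y + 16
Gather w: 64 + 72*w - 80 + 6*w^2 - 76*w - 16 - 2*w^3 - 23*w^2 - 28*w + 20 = -2*w^3 - 17*w^2 - 32*w - 12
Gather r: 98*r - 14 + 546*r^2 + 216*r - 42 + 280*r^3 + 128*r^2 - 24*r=280*r^3 + 674*r^2 + 290*r - 56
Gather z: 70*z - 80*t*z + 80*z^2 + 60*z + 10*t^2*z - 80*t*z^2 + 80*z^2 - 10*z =z^2*(160 - 80*t) + z*(10*t^2 - 80*t + 120)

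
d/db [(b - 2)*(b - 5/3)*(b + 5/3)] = 3*b^2 - 4*b - 25/9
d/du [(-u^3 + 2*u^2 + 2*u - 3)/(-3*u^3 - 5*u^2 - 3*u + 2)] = (11*u^4 + 18*u^3 - 29*u^2 - 22*u - 5)/(9*u^6 + 30*u^5 + 43*u^4 + 18*u^3 - 11*u^2 - 12*u + 4)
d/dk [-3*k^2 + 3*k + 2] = 3 - 6*k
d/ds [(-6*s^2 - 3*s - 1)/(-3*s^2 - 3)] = (-s^2 + 10*s/3 + 1)/(s^4 + 2*s^2 + 1)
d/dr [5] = 0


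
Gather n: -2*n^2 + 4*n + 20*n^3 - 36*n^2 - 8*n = 20*n^3 - 38*n^2 - 4*n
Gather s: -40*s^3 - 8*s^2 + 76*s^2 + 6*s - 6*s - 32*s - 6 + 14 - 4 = -40*s^3 + 68*s^2 - 32*s + 4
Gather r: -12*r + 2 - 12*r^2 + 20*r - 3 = -12*r^2 + 8*r - 1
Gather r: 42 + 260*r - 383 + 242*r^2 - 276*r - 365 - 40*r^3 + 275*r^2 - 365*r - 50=-40*r^3 + 517*r^2 - 381*r - 756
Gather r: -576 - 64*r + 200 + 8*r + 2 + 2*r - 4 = -54*r - 378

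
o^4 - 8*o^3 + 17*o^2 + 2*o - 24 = (o - 4)*(o - 3)*(o - 2)*(o + 1)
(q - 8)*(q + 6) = q^2 - 2*q - 48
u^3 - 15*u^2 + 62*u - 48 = (u - 8)*(u - 6)*(u - 1)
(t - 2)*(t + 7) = t^2 + 5*t - 14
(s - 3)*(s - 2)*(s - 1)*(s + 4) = s^4 - 2*s^3 - 13*s^2 + 38*s - 24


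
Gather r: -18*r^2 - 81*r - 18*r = -18*r^2 - 99*r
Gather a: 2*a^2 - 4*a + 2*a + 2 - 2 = 2*a^2 - 2*a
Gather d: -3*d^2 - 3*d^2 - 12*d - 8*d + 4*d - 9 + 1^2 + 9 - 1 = -6*d^2 - 16*d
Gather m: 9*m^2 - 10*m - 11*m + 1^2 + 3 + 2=9*m^2 - 21*m + 6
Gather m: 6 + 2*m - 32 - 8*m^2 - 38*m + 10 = -8*m^2 - 36*m - 16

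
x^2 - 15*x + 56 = (x - 8)*(x - 7)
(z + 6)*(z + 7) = z^2 + 13*z + 42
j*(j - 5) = j^2 - 5*j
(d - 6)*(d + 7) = d^2 + d - 42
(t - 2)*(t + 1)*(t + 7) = t^3 + 6*t^2 - 9*t - 14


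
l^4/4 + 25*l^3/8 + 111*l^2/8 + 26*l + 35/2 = (l/2 + 1)^2*(l + 7/2)*(l + 5)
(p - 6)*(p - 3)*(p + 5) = p^3 - 4*p^2 - 27*p + 90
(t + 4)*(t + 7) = t^2 + 11*t + 28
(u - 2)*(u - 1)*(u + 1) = u^3 - 2*u^2 - u + 2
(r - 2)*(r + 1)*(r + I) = r^3 - r^2 + I*r^2 - 2*r - I*r - 2*I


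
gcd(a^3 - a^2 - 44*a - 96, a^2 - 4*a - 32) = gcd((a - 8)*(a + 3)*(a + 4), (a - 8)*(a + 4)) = a^2 - 4*a - 32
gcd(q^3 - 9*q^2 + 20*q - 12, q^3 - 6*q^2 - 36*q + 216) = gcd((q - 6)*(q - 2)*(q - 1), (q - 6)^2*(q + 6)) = q - 6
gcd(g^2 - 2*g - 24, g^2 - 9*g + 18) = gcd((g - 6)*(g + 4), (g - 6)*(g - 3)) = g - 6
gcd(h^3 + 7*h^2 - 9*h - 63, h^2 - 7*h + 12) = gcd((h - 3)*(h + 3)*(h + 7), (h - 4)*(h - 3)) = h - 3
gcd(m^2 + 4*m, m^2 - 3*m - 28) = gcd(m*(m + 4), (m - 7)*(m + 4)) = m + 4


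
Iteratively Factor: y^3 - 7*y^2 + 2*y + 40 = (y + 2)*(y^2 - 9*y + 20) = (y - 4)*(y + 2)*(y - 5)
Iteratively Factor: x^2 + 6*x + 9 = (x + 3)*(x + 3)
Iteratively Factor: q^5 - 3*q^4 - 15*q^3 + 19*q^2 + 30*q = (q + 1)*(q^4 - 4*q^3 - 11*q^2 + 30*q) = (q - 5)*(q + 1)*(q^3 + q^2 - 6*q) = q*(q - 5)*(q + 1)*(q^2 + q - 6) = q*(q - 5)*(q + 1)*(q + 3)*(q - 2)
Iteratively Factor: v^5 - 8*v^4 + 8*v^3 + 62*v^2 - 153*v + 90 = (v - 5)*(v^4 - 3*v^3 - 7*v^2 + 27*v - 18) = (v - 5)*(v - 1)*(v^3 - 2*v^2 - 9*v + 18) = (v - 5)*(v - 2)*(v - 1)*(v^2 - 9) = (v - 5)*(v - 2)*(v - 1)*(v + 3)*(v - 3)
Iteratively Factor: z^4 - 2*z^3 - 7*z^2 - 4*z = (z - 4)*(z^3 + 2*z^2 + z) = (z - 4)*(z + 1)*(z^2 + z) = (z - 4)*(z + 1)^2*(z)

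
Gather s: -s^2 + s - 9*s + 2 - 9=-s^2 - 8*s - 7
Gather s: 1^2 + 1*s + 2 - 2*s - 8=-s - 5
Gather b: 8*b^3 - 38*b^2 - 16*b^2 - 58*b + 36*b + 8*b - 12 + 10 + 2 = 8*b^3 - 54*b^2 - 14*b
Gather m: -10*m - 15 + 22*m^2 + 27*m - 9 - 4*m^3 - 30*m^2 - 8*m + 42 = -4*m^3 - 8*m^2 + 9*m + 18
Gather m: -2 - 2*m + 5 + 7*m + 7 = 5*m + 10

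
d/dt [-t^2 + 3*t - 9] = 3 - 2*t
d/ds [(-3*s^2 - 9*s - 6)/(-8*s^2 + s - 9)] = 3*(-25*s^2 - 14*s + 29)/(64*s^4 - 16*s^3 + 145*s^2 - 18*s + 81)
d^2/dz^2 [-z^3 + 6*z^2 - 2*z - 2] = 12 - 6*z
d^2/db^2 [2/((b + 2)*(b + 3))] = 4*((b + 2)^2 + (b + 2)*(b + 3) + (b + 3)^2)/((b + 2)^3*(b + 3)^3)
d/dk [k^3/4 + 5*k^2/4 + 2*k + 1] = 3*k^2/4 + 5*k/2 + 2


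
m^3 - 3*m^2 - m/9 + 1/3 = (m - 3)*(m - 1/3)*(m + 1/3)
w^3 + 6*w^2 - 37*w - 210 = (w - 6)*(w + 5)*(w + 7)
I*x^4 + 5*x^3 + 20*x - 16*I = (x - 4*I)*(x - 2*I)*(x + 2*I)*(I*x + 1)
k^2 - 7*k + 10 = (k - 5)*(k - 2)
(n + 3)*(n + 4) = n^2 + 7*n + 12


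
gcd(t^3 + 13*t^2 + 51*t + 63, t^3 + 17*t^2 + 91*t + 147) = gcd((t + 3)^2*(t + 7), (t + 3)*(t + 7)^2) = t^2 + 10*t + 21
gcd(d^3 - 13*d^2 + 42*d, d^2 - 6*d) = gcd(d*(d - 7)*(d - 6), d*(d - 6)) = d^2 - 6*d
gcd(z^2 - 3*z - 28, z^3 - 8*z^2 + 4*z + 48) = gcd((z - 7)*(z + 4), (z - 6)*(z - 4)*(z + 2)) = 1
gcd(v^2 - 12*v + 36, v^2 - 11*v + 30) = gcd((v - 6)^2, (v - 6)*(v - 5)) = v - 6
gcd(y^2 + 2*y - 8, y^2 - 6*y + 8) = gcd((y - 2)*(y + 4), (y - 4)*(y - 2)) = y - 2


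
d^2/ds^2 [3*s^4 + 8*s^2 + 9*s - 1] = 36*s^2 + 16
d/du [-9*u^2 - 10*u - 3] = -18*u - 10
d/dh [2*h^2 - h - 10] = 4*h - 1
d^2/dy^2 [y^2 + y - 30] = 2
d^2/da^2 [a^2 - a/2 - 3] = 2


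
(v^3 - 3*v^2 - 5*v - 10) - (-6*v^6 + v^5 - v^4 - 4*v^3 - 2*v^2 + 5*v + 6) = 6*v^6 - v^5 + v^4 + 5*v^3 - v^2 - 10*v - 16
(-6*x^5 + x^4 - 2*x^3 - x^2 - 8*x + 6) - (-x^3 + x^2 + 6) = -6*x^5 + x^4 - x^3 - 2*x^2 - 8*x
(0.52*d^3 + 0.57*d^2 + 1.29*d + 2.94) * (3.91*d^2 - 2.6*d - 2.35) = 2.0332*d^5 + 0.8767*d^4 + 2.3399*d^3 + 6.8019*d^2 - 10.6755*d - 6.909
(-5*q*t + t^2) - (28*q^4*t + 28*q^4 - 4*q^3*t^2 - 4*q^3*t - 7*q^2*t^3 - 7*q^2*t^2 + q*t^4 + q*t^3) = -28*q^4*t - 28*q^4 + 4*q^3*t^2 + 4*q^3*t + 7*q^2*t^3 + 7*q^2*t^2 - q*t^4 - q*t^3 - 5*q*t + t^2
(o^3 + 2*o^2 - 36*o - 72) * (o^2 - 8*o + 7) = o^5 - 6*o^4 - 45*o^3 + 230*o^2 + 324*o - 504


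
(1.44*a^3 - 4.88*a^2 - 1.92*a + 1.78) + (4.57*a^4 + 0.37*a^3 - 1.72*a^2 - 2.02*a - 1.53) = 4.57*a^4 + 1.81*a^3 - 6.6*a^2 - 3.94*a + 0.25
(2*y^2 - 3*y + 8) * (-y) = -2*y^3 + 3*y^2 - 8*y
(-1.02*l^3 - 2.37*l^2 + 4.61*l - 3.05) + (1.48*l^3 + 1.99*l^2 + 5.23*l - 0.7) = 0.46*l^3 - 0.38*l^2 + 9.84*l - 3.75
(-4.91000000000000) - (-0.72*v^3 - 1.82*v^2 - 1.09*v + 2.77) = 0.72*v^3 + 1.82*v^2 + 1.09*v - 7.68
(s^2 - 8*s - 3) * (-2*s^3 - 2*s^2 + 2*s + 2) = -2*s^5 + 14*s^4 + 24*s^3 - 8*s^2 - 22*s - 6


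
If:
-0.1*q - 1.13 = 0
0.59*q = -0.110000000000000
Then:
No Solution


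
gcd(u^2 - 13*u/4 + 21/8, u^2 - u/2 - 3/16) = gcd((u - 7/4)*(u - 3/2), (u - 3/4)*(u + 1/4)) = 1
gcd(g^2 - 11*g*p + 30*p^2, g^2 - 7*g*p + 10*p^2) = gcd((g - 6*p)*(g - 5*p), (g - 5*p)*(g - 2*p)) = -g + 5*p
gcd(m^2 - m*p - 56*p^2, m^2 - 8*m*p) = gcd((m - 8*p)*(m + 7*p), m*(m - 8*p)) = -m + 8*p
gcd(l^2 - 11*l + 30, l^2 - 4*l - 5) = l - 5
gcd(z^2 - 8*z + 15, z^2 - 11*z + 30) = z - 5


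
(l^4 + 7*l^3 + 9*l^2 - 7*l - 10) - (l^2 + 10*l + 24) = l^4 + 7*l^3 + 8*l^2 - 17*l - 34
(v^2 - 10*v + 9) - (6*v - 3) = v^2 - 16*v + 12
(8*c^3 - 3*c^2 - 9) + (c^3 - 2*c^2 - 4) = 9*c^3 - 5*c^2 - 13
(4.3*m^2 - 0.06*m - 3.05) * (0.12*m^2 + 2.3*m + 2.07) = 0.516*m^4 + 9.8828*m^3 + 8.397*m^2 - 7.1392*m - 6.3135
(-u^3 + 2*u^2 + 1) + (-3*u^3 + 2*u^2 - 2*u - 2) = -4*u^3 + 4*u^2 - 2*u - 1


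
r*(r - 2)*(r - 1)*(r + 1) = r^4 - 2*r^3 - r^2 + 2*r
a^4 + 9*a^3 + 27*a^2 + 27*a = a*(a + 3)^3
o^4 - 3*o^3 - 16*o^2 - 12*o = o*(o - 6)*(o + 1)*(o + 2)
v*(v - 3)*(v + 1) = v^3 - 2*v^2 - 3*v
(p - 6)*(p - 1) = p^2 - 7*p + 6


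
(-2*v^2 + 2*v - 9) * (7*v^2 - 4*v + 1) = -14*v^4 + 22*v^3 - 73*v^2 + 38*v - 9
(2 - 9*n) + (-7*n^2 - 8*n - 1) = -7*n^2 - 17*n + 1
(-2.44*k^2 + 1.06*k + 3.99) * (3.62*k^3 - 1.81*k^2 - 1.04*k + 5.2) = -8.8328*k^5 + 8.2536*k^4 + 15.0628*k^3 - 21.0123*k^2 + 1.3624*k + 20.748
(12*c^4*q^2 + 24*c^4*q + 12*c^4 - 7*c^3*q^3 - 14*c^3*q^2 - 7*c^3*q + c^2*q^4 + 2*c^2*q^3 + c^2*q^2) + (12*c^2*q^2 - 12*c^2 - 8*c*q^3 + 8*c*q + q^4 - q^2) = 12*c^4*q^2 + 24*c^4*q + 12*c^4 - 7*c^3*q^3 - 14*c^3*q^2 - 7*c^3*q + c^2*q^4 + 2*c^2*q^3 + 13*c^2*q^2 - 12*c^2 - 8*c*q^3 + 8*c*q + q^4 - q^2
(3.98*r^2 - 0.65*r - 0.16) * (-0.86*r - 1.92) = -3.4228*r^3 - 7.0826*r^2 + 1.3856*r + 0.3072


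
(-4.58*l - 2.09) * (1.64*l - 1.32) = -7.5112*l^2 + 2.618*l + 2.7588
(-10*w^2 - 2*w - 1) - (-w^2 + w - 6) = -9*w^2 - 3*w + 5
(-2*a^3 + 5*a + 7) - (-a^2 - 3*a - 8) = -2*a^3 + a^2 + 8*a + 15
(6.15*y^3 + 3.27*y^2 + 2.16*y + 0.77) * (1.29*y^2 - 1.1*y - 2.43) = 7.9335*y^5 - 2.5467*y^4 - 15.7551*y^3 - 9.3288*y^2 - 6.0958*y - 1.8711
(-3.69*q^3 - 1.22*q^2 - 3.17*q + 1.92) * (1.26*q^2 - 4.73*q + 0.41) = -4.6494*q^5 + 15.9165*q^4 + 0.263500000000001*q^3 + 16.9131*q^2 - 10.3813*q + 0.7872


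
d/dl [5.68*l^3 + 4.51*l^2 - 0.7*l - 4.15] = 17.04*l^2 + 9.02*l - 0.7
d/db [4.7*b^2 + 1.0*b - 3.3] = 9.4*b + 1.0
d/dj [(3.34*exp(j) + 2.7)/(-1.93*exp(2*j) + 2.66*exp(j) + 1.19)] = (6.4462*exp(2*j) + 10.422*exp(j) - 3.2074)*exp(j)/(3.7249*exp(4*j) - 10.2676*exp(3*j) + 2.4822*exp(2*j) + 6.3308*exp(j) + 1.4161)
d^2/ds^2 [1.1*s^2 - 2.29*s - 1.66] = 2.20000000000000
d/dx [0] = 0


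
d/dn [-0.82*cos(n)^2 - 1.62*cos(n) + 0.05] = (1.64*cos(n) + 1.62)*sin(n)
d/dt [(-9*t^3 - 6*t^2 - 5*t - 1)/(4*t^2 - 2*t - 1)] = (-36*t^4 + 36*t^3 + 59*t^2 + 20*t + 3)/(16*t^4 - 16*t^3 - 4*t^2 + 4*t + 1)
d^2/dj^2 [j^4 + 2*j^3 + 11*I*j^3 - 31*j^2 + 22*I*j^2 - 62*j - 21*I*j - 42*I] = 12*j^2 + j*(12 + 66*I) - 62 + 44*I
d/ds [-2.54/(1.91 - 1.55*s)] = -3.937/(1.55*s - 1.91)^2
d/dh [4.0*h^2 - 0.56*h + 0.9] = 8.0*h - 0.56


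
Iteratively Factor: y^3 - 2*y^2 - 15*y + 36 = (y - 3)*(y^2 + y - 12) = (y - 3)*(y + 4)*(y - 3)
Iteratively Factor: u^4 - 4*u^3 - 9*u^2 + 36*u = (u + 3)*(u^3 - 7*u^2 + 12*u) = (u - 4)*(u + 3)*(u^2 - 3*u) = (u - 4)*(u - 3)*(u + 3)*(u)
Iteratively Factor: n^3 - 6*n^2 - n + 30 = (n - 5)*(n^2 - n - 6) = (n - 5)*(n - 3)*(n + 2)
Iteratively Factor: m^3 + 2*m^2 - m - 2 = (m + 2)*(m^2 - 1) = (m + 1)*(m + 2)*(m - 1)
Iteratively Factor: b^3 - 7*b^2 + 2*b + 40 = (b + 2)*(b^2 - 9*b + 20) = (b - 4)*(b + 2)*(b - 5)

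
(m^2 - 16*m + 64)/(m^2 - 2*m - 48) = (m - 8)/(m + 6)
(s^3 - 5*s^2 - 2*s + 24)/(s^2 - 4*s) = s - 1 - 6/s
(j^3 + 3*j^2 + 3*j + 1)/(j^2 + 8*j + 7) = (j^2 + 2*j + 1)/(j + 7)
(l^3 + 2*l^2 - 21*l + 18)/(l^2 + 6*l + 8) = (l^3 + 2*l^2 - 21*l + 18)/(l^2 + 6*l + 8)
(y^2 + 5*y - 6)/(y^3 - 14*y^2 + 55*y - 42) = (y + 6)/(y^2 - 13*y + 42)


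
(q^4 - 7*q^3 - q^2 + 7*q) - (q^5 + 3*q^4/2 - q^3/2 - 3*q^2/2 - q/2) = -q^5 - q^4/2 - 13*q^3/2 + q^2/2 + 15*q/2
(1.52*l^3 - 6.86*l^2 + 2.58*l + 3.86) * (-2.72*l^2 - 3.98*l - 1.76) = -4.1344*l^5 + 12.6096*l^4 + 17.61*l^3 - 8.694*l^2 - 19.9036*l - 6.7936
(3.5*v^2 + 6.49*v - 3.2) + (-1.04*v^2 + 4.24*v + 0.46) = 2.46*v^2 + 10.73*v - 2.74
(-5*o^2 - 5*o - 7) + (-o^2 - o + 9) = -6*o^2 - 6*o + 2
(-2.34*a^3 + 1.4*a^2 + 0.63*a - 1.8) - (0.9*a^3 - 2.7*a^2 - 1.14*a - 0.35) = -3.24*a^3 + 4.1*a^2 + 1.77*a - 1.45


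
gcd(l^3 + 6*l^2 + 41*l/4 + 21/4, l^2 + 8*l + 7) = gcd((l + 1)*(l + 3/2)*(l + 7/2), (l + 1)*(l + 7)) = l + 1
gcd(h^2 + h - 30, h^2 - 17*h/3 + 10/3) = h - 5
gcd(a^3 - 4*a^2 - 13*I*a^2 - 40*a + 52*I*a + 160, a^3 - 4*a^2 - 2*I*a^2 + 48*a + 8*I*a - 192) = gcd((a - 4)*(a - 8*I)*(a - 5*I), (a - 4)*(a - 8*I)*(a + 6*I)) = a^2 + a*(-4 - 8*I) + 32*I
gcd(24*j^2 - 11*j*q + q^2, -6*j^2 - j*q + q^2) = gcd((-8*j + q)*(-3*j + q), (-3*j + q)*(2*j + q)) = -3*j + q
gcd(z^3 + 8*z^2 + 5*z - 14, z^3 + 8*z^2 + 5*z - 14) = z^3 + 8*z^2 + 5*z - 14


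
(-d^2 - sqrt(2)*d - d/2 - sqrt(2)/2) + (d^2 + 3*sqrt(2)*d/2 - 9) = -d/2 + sqrt(2)*d/2 - 9 - sqrt(2)/2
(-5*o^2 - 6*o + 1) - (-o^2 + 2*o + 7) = -4*o^2 - 8*o - 6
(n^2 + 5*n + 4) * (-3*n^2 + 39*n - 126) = -3*n^4 + 24*n^3 + 57*n^2 - 474*n - 504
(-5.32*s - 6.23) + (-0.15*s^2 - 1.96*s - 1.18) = -0.15*s^2 - 7.28*s - 7.41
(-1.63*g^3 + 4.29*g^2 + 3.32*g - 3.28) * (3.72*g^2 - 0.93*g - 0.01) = -6.0636*g^5 + 17.4747*g^4 + 8.377*g^3 - 15.3321*g^2 + 3.0172*g + 0.0328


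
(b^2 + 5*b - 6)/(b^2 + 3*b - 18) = (b - 1)/(b - 3)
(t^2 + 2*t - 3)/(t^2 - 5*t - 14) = (-t^2 - 2*t + 3)/(-t^2 + 5*t + 14)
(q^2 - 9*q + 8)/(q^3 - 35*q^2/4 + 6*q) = 4*(q - 1)/(q*(4*q - 3))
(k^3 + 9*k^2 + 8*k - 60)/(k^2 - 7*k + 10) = (k^2 + 11*k + 30)/(k - 5)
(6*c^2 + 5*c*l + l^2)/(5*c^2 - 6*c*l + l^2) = (6*c^2 + 5*c*l + l^2)/(5*c^2 - 6*c*l + l^2)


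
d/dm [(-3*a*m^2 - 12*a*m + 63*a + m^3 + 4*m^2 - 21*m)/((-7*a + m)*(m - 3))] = (21*a^2 - 14*a*m - 28*a + m^2)/(49*a^2 - 14*a*m + m^2)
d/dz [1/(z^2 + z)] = (-2*z - 1)/(z^2*(z + 1)^2)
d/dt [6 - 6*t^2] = -12*t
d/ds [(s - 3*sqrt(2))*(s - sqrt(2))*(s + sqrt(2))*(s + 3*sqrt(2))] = 4*s*(s^2 - 10)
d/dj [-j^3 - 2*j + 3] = -3*j^2 - 2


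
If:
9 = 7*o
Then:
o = 9/7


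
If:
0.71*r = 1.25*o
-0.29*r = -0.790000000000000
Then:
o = 1.55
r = 2.72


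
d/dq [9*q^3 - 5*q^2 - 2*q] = 27*q^2 - 10*q - 2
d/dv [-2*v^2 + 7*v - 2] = 7 - 4*v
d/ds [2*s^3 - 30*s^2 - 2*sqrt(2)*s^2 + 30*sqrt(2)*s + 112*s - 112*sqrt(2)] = 6*s^2 - 60*s - 4*sqrt(2)*s + 30*sqrt(2) + 112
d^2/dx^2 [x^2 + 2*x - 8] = 2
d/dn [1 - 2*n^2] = -4*n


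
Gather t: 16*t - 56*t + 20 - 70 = -40*t - 50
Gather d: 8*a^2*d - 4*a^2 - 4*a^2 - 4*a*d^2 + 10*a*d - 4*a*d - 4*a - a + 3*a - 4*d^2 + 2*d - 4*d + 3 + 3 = -8*a^2 - 2*a + d^2*(-4*a - 4) + d*(8*a^2 + 6*a - 2) + 6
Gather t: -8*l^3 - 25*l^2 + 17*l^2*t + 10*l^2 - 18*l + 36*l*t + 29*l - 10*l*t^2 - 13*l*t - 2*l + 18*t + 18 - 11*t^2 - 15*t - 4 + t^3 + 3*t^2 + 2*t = -8*l^3 - 15*l^2 + 9*l + t^3 + t^2*(-10*l - 8) + t*(17*l^2 + 23*l + 5) + 14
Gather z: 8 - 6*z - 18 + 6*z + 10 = 0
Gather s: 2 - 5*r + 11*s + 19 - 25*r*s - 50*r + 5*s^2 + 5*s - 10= -55*r + 5*s^2 + s*(16 - 25*r) + 11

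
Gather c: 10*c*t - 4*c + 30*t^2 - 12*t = c*(10*t - 4) + 30*t^2 - 12*t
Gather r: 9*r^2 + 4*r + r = 9*r^2 + 5*r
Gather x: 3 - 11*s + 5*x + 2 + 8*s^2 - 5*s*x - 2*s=8*s^2 - 13*s + x*(5 - 5*s) + 5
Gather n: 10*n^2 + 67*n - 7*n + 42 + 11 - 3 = 10*n^2 + 60*n + 50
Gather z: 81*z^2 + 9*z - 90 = 81*z^2 + 9*z - 90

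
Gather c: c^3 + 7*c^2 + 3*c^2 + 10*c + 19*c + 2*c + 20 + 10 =c^3 + 10*c^2 + 31*c + 30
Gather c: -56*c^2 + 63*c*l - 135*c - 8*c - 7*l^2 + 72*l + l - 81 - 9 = -56*c^2 + c*(63*l - 143) - 7*l^2 + 73*l - 90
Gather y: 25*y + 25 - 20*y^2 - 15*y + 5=-20*y^2 + 10*y + 30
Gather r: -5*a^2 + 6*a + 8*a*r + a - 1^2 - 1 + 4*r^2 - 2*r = -5*a^2 + 7*a + 4*r^2 + r*(8*a - 2) - 2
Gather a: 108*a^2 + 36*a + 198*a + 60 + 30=108*a^2 + 234*a + 90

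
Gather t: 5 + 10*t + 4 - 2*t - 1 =8*t + 8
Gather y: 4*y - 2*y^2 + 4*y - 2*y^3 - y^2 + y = -2*y^3 - 3*y^2 + 9*y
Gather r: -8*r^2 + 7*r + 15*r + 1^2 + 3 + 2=-8*r^2 + 22*r + 6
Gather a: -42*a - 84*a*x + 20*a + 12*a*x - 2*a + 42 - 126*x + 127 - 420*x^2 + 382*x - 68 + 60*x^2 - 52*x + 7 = a*(-72*x - 24) - 360*x^2 + 204*x + 108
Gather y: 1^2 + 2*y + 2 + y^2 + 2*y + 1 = y^2 + 4*y + 4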